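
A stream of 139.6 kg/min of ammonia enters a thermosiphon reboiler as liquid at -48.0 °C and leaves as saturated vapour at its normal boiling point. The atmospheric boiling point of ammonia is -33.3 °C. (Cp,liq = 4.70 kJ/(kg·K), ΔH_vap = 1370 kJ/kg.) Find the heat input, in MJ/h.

liquid -48.0→-33.3 °C: 69.09 kJ/kg
vaporisation at -33.3 °C: 1370 kJ/kg
Δh = 69.09 + 1370 = 1439.1 kJ/kg
Q = ṁ·Δh = 139.6 kg/min × 1439.1 kJ/kg = 200900 kJ/min
|Q| = 3348.3 kW = 12054 MJ/h

Q = 12100 MJ/h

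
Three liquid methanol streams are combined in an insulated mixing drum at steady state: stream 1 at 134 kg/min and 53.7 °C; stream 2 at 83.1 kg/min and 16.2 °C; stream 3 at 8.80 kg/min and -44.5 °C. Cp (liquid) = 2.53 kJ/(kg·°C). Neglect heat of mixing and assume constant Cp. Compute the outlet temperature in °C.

T_out = 36.1 °C

Adiabatic, steady state ⇒ Σ ṁᵢCp,ᵢ(T_out − Tᵢ) = 0
Σ ṁᵢCp,ᵢTᵢ = 134×2.53×53.7 + 83.1×2.53×16.2 + 8.80×2.53×-44.5 = 20621
Σ ṁᵢCp,ᵢ = 134×2.53 + 83.1×2.53 + 8.80×2.53 = 571.53
T_out = 20621 / 571.53 = 36.08 °C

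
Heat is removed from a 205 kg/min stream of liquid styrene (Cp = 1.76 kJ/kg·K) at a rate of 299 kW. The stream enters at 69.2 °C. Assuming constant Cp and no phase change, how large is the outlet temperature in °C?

T_out = 19.5 °C

Q = 299 kW = 17940 kJ/min
ΔT = Q/(ṁ·Cp) = 17940/(205×1.76) = 49.723 K
T_out = 69.2 − 49.723 = 19.477 °C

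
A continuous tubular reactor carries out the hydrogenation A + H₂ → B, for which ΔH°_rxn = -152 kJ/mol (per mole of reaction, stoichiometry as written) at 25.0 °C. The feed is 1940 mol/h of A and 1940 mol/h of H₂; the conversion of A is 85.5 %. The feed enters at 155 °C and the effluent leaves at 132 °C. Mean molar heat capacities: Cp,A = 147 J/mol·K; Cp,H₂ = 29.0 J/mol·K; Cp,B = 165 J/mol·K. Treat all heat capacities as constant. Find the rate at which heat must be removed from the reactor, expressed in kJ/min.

Q_out = 4370 kJ/min

Extent of reaction ξ = 0.855 × 1940 = 1658.7 mol/h
Reaction term: ξ·ΔH°_rxn = 1658.7 × -152 = -252120 kJ/h
Sensible, feed 155→25 °C: -44387 kJ/h
Outlet flows (mol/h): A 281.3, H₂ 281.3, B 1658.7
Sensible, products 25→132 °C: 34582 kJ/h
Q = ΔH = -261930 kJ/h = -72.758 kW
Heat removed = 4365.5 kJ/min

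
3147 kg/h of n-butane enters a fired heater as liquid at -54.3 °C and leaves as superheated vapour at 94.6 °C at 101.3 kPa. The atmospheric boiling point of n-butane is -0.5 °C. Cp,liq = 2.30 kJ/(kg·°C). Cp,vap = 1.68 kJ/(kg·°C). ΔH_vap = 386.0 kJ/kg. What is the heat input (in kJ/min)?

Q = 35100 kJ/min

liquid -54.3→-0.5 °C: 123.74 kJ/kg
vaporisation at -0.5 °C: 386 kJ/kg
vapour -0.5→94.6 °C: 159.77 kJ/kg
Δh = 123.74 + 386 + 159.77 = 669.51 kJ/kg
Q = ṁ·Δh = 3147 kg/h × 669.51 kJ/kg = 2.1069e+06 kJ/h
|Q| = 585.26 kW = 35116 kJ/min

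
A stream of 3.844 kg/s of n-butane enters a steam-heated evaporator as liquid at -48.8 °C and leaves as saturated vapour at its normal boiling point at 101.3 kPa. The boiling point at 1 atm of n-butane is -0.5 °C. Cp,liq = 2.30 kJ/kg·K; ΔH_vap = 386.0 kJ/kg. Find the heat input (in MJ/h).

liquid -48.8→-0.5 °C: 111.09 kJ/kg
vaporisation at -0.5 °C: 386 kJ/kg
Δh = 111.09 + 386 = 497.09 kJ/kg
Q = ṁ·Δh = 3.844 kg/s × 497.09 kJ/kg = 1910.8 kJ/s
|Q| = 1910.8 kW = 6878.9 MJ/h

Q = 6880 MJ/h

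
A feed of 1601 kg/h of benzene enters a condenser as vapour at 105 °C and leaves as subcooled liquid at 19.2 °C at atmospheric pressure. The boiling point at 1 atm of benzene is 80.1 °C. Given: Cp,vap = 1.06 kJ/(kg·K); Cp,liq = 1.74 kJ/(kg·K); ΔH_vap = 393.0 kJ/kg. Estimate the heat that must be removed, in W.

Q_c = 234000 W

vapour 105→80.1 °C: -26.394 kJ/kg
condensation at 80.1 °C: -393 kJ/kg
liquid 80.1→19.2 °C: -105.97 kJ/kg
Δh = -26.394 + -393 + -105.97 = -525.36 kJ/kg
Q = ṁ·Δh = 1601 kg/h × -525.36 kJ/kg = -841100 kJ/h
|Q| = 233.64 kW = 233640 W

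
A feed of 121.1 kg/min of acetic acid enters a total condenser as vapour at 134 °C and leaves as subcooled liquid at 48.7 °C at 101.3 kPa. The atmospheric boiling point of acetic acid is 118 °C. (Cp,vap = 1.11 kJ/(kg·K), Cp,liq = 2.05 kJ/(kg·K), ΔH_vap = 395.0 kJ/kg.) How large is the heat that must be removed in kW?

Q_c = 1120 kW

vapour 134→118 °C: -17.76 kJ/kg
condensation at 118 °C: -395 kJ/kg
liquid 118→48.7 °C: -142.06 kJ/kg
Δh = -17.76 + -395 + -142.06 = -554.82 kJ/kg
Q = ṁ·Δh = 121.1 kg/min × -554.82 kJ/kg = -67189 kJ/min
|Q| = 1119.8 kW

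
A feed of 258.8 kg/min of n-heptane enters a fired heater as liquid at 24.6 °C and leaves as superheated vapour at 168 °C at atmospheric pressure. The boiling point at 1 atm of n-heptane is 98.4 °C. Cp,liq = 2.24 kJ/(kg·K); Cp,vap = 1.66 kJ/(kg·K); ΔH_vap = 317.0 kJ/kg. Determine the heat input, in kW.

liquid 24.6→98.4 °C: 165.31 kJ/kg
vaporisation at 98.4 °C: 317 kJ/kg
vapour 98.4→168 °C: 115.54 kJ/kg
Δh = 165.31 + 317 + 115.54 = 597.85 kJ/kg
Q = ṁ·Δh = 258.8 kg/min × 597.85 kJ/kg = 154720 kJ/min
|Q| = 2578.7 kW

Q = 2580 kW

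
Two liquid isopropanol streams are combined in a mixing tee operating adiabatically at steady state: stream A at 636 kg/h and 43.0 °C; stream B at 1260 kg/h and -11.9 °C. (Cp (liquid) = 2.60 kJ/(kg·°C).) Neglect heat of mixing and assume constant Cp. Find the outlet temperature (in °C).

Energy balance with Q = 0: Σ ṁᵢCp,ᵢ(T_out − Tᵢ) = 0
Σ ṁᵢCp,ᵢTᵢ = 636×2.60×43.0 + 1260×2.60×-11.9 = 32120
Σ ṁᵢCp,ᵢ = 636×2.60 + 1260×2.60 = 4929.6
T_out = 32120 / 4929.6 = 6.5158 °C

T_out = 6.52 °C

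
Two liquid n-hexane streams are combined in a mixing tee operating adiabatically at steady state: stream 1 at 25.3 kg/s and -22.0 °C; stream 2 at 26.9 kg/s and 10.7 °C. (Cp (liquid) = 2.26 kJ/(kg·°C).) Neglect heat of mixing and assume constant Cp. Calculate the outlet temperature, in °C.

T_out = -5.15 °C

No heat crosses the boundary, so H_out = H_in.
Σ ṁᵢCp,ᵢTᵢ = 25.3×2.26×-22.0 + 26.9×2.26×10.7 = -607.42
Σ ṁᵢCp,ᵢ = 25.3×2.26 + 26.9×2.26 = 117.97
T_out = -607.42 / 117.97 = -5.1489 °C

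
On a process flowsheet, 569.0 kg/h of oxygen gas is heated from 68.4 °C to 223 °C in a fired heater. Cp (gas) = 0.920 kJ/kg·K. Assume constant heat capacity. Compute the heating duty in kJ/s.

Q = ṁ·Cp·ΔT = 569.0 × 0.920 × (223 − 68.4) = 80930 kJ/h
Converting: 80930 / 3600 s = 22.481 kW

Q = 22.5 kJ/s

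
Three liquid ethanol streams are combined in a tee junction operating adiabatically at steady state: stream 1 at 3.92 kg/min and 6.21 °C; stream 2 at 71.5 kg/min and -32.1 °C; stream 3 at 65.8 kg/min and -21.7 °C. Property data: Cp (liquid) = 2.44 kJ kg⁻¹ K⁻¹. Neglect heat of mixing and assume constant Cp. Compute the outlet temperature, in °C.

Adiabatic, steady state ⇒ Σ ṁᵢCp,ᵢ(T_out − Tᵢ) = 0
Σ ṁᵢCp,ᵢTᵢ = 3.92×2.44×6.21 + 71.5×2.44×-32.1 + 65.8×2.44×-21.7 = -9024.7
Σ ṁᵢCp,ᵢ = 3.92×2.44 + 71.5×2.44 + 65.8×2.44 = 344.58
T_out = -9024.7 / 344.58 = -26.191 °C

T_out = -26.2 °C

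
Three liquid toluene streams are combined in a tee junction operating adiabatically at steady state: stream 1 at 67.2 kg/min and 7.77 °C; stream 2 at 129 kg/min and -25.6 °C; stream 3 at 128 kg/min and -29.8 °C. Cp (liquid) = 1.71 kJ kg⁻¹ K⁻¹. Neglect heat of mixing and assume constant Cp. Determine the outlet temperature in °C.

T_out = -20.3 °C

Adiabatic, steady state ⇒ Σ ṁᵢCp,ᵢ(T_out − Tᵢ) = 0
T_out = Σ ṁᵢCp,ᵢTᵢ / Σ ṁᵢCp,ᵢ
      = -11277 / 554.38 = -20.341 °C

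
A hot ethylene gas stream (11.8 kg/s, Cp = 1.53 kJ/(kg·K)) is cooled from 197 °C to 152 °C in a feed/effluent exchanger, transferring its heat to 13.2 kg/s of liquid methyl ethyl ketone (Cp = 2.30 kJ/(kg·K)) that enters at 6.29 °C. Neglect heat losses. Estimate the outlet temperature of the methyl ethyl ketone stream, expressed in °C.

Heat released by hot stream: Q = 11.8 × 1.53 × (197 − 152) = 812.43 kJ/s
Energy balance on cold side (adiabatic exchanger): Q = ṁ_c·Cp_c·(T_c,out − T_c,in)
T_c,out = 6.29 + 812.43/(13.2 × 2.30) = 33.05 °C

T_c,out = 33.0 °C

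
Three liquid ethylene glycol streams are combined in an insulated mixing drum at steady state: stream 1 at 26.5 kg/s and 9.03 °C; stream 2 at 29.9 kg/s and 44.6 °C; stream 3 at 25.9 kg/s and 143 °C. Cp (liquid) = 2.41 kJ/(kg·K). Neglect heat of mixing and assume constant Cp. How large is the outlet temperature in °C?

T_out = 64.1 °C

Adiabatic, steady state ⇒ Σ ṁᵢCp,ᵢ(T_out − Tᵢ) = 0
Σ ṁᵢCp,ᵢTᵢ = 26.5×2.41×9.03 + 29.9×2.41×44.6 + 25.9×2.41×143 = 12716
Σ ṁᵢCp,ᵢ = 26.5×2.41 + 29.9×2.41 + 25.9×2.41 = 198.34
T_out = 12716 / 198.34 = 64.113 °C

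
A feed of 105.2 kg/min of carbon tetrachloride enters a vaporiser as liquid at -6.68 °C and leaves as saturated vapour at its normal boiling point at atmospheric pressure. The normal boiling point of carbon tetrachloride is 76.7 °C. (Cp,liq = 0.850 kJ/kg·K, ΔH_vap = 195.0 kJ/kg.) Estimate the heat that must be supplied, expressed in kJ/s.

liquid -6.68→76.7 °C: 70.873 kJ/kg
vaporisation at 76.7 °C: 195 kJ/kg
Δh = 70.873 + 195 = 265.87 kJ/kg
Q = ṁ·Δh = 105.2 kg/min × 265.87 kJ/kg = 27970 kJ/min
|Q| = 466.16 kW

Q = 466 kJ/s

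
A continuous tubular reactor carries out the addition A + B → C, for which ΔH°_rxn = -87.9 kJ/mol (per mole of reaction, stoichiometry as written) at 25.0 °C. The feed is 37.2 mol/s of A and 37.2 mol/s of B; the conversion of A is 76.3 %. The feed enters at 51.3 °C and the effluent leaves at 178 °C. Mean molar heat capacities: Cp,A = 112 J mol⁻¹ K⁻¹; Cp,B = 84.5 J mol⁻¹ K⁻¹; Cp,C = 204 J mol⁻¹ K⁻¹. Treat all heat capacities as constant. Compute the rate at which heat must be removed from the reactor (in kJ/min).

Q_out = 92200 kJ/min

Extent of reaction ξ = 0.763 × 37.2 = 28.384 mol/s
Reaction term: ξ·ΔH°_rxn = 28.384 × -87.9 = -2494.9 kJ/s
Sensible, feed 51.3→25 °C: -192.25 kJ/s
Outlet flows (mol/s): A 8.8164, B 8.8164, C 28.384
Sensible, products 25→178 °C: 1151 kJ/s
Q = ΔH = -1536.2 kJ/s = -1536.2 kW
Heat removed = 92172 kJ/min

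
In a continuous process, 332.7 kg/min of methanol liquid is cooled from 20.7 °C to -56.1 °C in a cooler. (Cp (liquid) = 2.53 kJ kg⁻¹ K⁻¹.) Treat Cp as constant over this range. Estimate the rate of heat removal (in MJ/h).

Q = ṁ·Cp·ΔT = 332.7 × 2.53 × (-56.1 − 20.7) = -64645 kJ/min
Converting: 64645 / 60 s = 1077.4 kW
Cooling duty = 3878.7 MJ/h

Q_c = 3880 MJ/h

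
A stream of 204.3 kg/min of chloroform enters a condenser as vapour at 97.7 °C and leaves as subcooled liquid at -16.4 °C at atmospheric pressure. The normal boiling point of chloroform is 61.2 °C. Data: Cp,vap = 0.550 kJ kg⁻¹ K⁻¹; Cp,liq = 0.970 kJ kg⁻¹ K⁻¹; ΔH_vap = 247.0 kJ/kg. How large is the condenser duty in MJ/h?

vapour 97.7→61.2 °C: -20.075 kJ/kg
condensation at 61.2 °C: -247 kJ/kg
liquid 61.2→-16.4 °C: -75.272 kJ/kg
Δh = -20.075 + -247 + -75.272 = -342.35 kJ/kg
Q = ṁ·Δh = 204.3 kg/min × -342.35 kJ/kg = -69941 kJ/min
|Q| = 1165.7 kW = 4196.5 MJ/h

Q_c = 4200 MJ/h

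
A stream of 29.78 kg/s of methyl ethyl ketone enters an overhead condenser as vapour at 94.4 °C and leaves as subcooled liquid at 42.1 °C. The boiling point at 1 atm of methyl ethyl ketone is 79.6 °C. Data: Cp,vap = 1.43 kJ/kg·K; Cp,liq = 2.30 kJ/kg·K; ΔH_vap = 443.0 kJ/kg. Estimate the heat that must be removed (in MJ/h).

vapour 94.4→79.6 °C: -21.164 kJ/kg
condensation at 79.6 °C: -443 kJ/kg
liquid 79.6→42.1 °C: -86.25 kJ/kg
Δh = -21.164 + -443 + -86.25 = -550.41 kJ/kg
Q = ṁ·Δh = 29.78 kg/s × -550.41 kJ/kg = -16391 kJ/s
|Q| = 16391 kW = 59009 MJ/h

Q_c = 59000 MJ/h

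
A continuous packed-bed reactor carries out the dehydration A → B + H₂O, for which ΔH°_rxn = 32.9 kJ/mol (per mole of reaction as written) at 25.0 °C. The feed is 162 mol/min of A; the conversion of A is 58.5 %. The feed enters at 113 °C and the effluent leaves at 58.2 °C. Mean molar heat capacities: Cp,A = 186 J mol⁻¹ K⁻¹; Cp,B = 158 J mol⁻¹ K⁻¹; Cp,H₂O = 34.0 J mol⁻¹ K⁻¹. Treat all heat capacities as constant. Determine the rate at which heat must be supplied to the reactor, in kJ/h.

Extent of reaction ξ = 0.585 × 162 = 94.77 mol/min
Reaction term: ξ·ΔH°_rxn = 94.77 × 32.9 = 3117.9 kJ/min
Sensible, feed 113→25 °C: -2651.6 kJ/min
Outlet flows (mol/min): A 67.23, B 94.77, H₂O 94.77
Sensible, products 25→58.2 °C: 1019.3 kJ/min
Q = ΔH = 1485.6 kJ/min = 24.76 kW
Heat supplied = 89135 kJ/h

Q_in = 89100 kJ/h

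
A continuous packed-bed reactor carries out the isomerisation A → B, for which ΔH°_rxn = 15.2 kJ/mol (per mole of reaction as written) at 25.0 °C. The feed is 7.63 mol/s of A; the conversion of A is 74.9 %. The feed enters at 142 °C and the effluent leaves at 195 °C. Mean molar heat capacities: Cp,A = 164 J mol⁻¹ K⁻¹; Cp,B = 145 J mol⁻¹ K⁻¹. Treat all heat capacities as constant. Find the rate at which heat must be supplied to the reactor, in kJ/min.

Extent of reaction ξ = 0.749 × 7.63 = 5.7149 mol/s
Reaction term: ξ·ΔH°_rxn = 5.7149 × 15.2 = 86.866 kJ/s
Sensible, feed 142→25 °C: -146.4 kJ/s
Outlet flows (mol/s): A 1.9151, B 5.7149
Sensible, products 25→195 °C: 194.27 kJ/s
Q = ΔH = 134.73 kJ/s = 134.73 kW
Heat supplied = 8083.6 kJ/min

Q_in = 8080 kJ/min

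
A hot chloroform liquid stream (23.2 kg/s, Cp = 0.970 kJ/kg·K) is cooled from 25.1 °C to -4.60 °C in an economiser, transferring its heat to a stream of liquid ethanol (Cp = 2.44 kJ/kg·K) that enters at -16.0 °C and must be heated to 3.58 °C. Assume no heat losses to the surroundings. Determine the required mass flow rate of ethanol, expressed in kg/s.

ṁ_c = 14.0 kg/s

Heat released by hot stream: Q = 23.2 × 0.970 × (25.1 − -4.60) = 668.37 kJ/s
Energy balance on cold side (adiabatic exchanger): Q = ṁ_c·Cp_c·(T_c,out − T_c,in)
ṁ_c = 668.37 / [2.44 × (3.58 − -16.0)] = 13.99 kg/s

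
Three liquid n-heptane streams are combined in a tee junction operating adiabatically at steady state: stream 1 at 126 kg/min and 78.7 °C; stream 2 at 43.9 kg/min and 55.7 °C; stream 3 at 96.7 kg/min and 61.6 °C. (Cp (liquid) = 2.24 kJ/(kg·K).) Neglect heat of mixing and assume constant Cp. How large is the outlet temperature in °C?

No heat crosses the boundary, so H_out = H_in.
T_out = Σ ṁᵢCp,ᵢTᵢ / Σ ṁᵢCp,ᵢ
      = 41033 / 597.18 = 68.71 °C

T_out = 68.7 °C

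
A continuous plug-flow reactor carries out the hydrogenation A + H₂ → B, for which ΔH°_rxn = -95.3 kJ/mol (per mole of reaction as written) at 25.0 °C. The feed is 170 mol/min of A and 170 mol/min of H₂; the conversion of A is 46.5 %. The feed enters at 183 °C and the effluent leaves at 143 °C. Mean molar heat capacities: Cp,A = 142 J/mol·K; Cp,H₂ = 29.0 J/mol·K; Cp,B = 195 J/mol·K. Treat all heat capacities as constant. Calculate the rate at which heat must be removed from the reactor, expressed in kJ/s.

Q_out = 141 kJ/s

Extent of reaction ξ = 0.465 × 170 = 79.05 mol/min
Reaction term: ξ·ΔH°_rxn = 79.05 × -95.3 = -7533.5 kJ/min
Sensible, feed 183→25 °C: -4593.1 kJ/min
Outlet flows (mol/min): A 90.95, H₂ 90.95, B 79.05
Sensible, products 25→143 °C: 3654.1 kJ/min
Q = ΔH = -8472.4 kJ/min = -141.21 kW
Heat removed = 141.21 kJ/s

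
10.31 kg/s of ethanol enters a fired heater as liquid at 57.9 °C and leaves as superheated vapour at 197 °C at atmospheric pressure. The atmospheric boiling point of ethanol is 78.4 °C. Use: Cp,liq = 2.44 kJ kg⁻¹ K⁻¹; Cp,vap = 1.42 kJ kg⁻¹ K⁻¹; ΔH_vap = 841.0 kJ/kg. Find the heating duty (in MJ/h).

Q = 39300 MJ/h

liquid 57.9→78.4 °C: 50.02 kJ/kg
vaporisation at 78.4 °C: 841 kJ/kg
vapour 78.4→197 °C: 168.41 kJ/kg
Δh = 50.02 + 841 + 168.41 = 1059.4 kJ/kg
Q = ṁ·Δh = 10.31 kg/s × 1059.4 kJ/kg = 10923 kJ/s
|Q| = 10923 kW = 39322 MJ/h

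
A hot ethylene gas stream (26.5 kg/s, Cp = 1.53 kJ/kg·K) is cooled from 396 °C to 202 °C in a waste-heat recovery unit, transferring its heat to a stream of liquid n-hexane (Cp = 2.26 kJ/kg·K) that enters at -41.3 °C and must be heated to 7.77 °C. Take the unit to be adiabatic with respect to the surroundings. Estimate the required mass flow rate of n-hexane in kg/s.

ṁ_c = 70.9 kg/s

Heat released by hot stream: Q = 26.5 × 1.53 × (396 − 202) = 7865.7 kJ/s
Energy balance on cold side (adiabatic exchanger): Q = ṁ_c·Cp_c·(T_c,out − T_c,in)
ṁ_c = 7865.7 / [2.26 × (7.77 − -41.3)] = 70.927 kg/s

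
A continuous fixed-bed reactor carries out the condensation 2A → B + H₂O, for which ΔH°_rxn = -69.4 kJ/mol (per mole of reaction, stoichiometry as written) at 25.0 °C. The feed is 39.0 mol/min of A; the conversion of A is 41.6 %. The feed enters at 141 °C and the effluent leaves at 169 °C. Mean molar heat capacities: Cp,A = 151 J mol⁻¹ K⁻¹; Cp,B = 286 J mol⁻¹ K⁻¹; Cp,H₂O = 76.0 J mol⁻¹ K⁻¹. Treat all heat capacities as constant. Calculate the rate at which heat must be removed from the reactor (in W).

Q_out = 5470 W

Extent of reaction ξ = 0.416 × 39.0 / 2 = 8.112 mol/min
Reaction term: ξ·ΔH°_rxn = 8.112 × -69.4 = -562.97 kJ/min
Sensible, feed 141→25 °C: -683.12 kJ/min
Outlet flows (mol/min): A 22.776, B 8.112, H₂O 8.112
Sensible, products 25→169 °C: 918.1 kJ/min
Q = ΔH = -327.99 kJ/min = -5.4666 kW
Heat removed = 5466.6 W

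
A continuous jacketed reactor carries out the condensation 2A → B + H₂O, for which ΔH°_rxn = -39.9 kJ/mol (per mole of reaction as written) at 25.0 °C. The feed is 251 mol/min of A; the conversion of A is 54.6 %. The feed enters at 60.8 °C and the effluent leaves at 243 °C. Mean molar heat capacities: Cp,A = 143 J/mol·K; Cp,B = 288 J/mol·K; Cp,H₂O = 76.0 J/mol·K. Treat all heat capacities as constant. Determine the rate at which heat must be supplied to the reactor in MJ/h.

Q_in = 298 MJ/h

Extent of reaction ξ = 0.546 × 251 / 2 = 68.523 mol/min
Reaction term: ξ·ΔH°_rxn = 68.523 × -39.9 = -2734.1 kJ/min
Sensible, feed 60.8→25 °C: -1285 kJ/min
Outlet flows (mol/min): A 113.95, B 68.523, H₂O 68.523
Sensible, products 25→243 °C: 8989.8 kJ/min
Q = ΔH = 4970.8 kJ/min = 82.847 kW
Heat supplied = 298.25 MJ/h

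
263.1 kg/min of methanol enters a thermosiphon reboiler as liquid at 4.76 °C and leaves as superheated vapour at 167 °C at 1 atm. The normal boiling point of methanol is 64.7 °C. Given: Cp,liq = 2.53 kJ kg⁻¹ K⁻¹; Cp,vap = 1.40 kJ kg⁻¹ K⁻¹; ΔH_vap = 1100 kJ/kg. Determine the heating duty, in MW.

Q = 6.12 MW

liquid 4.76→64.7 °C: 151.65 kJ/kg
vaporisation at 64.7 °C: 1100 kJ/kg
vapour 64.7→167 °C: 143.22 kJ/kg
Δh = 151.65 + 1100 + 143.22 = 1394.9 kJ/kg
Q = ṁ·Δh = 263.1 kg/min × 1394.9 kJ/kg = 366990 kJ/min
|Q| = 6116.5 kW = 6.1165 MW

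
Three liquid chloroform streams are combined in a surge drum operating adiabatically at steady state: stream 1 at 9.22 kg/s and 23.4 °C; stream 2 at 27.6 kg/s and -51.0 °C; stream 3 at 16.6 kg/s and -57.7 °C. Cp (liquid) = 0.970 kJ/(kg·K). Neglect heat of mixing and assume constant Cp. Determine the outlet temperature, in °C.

T_out = -40.2 °C

Adiabatic, steady state ⇒ Σ ṁᵢCp,ᵢ(T_out − Tᵢ) = 0
Σ ṁᵢCp,ᵢTᵢ = 9.22×0.970×23.4 + 27.6×0.970×-51.0 + 16.6×0.970×-57.7 = -2085.2
Σ ṁᵢCp,ᵢ = 9.22×0.970 + 27.6×0.970 + 16.6×0.970 = 51.817
T_out = -2085.2 / 51.817 = -40.241 °C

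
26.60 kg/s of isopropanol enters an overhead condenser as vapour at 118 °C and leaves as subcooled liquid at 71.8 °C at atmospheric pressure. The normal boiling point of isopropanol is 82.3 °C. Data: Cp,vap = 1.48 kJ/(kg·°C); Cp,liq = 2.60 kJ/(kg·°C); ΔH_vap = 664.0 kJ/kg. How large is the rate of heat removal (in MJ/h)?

vapour 118→82.3 °C: -52.836 kJ/kg
condensation at 82.3 °C: -664 kJ/kg
liquid 82.3→71.8 °C: -27.3 kJ/kg
Δh = -52.836 + -664 + -27.3 = -744.14 kJ/kg
Q = ṁ·Δh = 26.60 kg/s × -744.14 kJ/kg = -19794 kJ/s
|Q| = 19794 kW = 71258 MJ/h

Q_c = 71300 MJ/h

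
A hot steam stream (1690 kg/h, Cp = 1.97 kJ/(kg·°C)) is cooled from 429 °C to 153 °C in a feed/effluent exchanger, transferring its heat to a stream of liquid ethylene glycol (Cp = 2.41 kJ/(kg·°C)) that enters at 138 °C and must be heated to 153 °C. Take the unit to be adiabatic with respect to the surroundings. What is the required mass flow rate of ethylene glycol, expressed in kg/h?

ṁ_c = 25400 kg/h

Heat released by hot stream: Q = 1690 × 1.97 × (429 − 153) = 918890 kJ/h
Energy balance on cold side (adiabatic exchanger): Q = ṁ_c·Cp_c·(T_c,out − T_c,in)
ṁ_c = 918890 / [2.41 × (153 − 138)] = 25419 kg/h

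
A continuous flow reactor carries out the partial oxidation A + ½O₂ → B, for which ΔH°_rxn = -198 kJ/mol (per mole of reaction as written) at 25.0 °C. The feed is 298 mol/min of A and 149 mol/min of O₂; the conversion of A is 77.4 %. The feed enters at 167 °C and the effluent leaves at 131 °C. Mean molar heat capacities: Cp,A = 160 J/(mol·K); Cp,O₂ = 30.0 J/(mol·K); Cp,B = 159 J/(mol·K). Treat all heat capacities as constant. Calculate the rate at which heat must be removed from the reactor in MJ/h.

Extent of reaction ξ = 0.774 × 298 = 230.65 mol/min
Reaction term: ξ·ΔH°_rxn = 230.65 × -198 = -45669 kJ/min
Sensible, feed 167→25 °C: -7405.3 kJ/min
Outlet flows (mol/min): A 67.348, O₂ 33.674, B 230.65
Sensible, products 25→131 °C: 5136.7 kJ/min
Q = ΔH = -47938 kJ/min = -798.96 kW
Heat removed = 2876.3 MJ/h

Q_out = 2880 MJ/h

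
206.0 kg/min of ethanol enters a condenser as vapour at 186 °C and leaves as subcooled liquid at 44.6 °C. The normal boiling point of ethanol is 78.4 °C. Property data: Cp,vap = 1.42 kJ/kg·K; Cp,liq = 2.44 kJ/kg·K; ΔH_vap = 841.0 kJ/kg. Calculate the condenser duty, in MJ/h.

Q_c = 13300 MJ/h

vapour 186→78.4 °C: -152.79 kJ/kg
condensation at 78.4 °C: -841 kJ/kg
liquid 78.4→44.6 °C: -82.472 kJ/kg
Δh = -152.79 + -841 + -82.472 = -1076.3 kJ/kg
Q = ṁ·Δh = 206.0 kg/min × -1076.3 kJ/kg = -221710 kJ/min
|Q| = 3695.2 kW = 13303 MJ/h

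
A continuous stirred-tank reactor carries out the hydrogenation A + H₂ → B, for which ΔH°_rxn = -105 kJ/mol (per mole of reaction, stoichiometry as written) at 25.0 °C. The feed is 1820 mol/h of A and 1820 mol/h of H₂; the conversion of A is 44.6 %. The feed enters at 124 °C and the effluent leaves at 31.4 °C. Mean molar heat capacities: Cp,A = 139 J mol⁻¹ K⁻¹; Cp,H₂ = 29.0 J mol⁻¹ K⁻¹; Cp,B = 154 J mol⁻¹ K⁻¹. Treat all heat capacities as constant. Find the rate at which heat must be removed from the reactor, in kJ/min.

Q_out = 1890 kJ/min

Extent of reaction ξ = 0.446 × 1820 = 811.72 mol/h
Reaction term: ξ·ΔH°_rxn = 811.72 × -105 = -85231 kJ/h
Sensible, feed 124→25 °C: -30270 kJ/h
Outlet flows (mol/h): A 1008.3, H₂ 1008.3, B 811.72
Sensible, products 25→31.4 °C: 1884.1 kJ/h
Q = ΔH = -113620 kJ/h = -31.56 kW
Heat removed = 1893.6 kJ/min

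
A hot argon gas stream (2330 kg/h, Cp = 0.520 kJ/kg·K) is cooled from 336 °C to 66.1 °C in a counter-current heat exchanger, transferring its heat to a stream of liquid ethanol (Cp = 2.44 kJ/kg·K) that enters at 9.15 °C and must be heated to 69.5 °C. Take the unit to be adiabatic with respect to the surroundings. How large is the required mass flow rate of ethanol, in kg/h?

Heat released by hot stream: Q = 2330 × 0.520 × (336 − 66.1) = 327010 kJ/h
Energy balance on cold side (adiabatic exchanger): Q = ṁ_c·Cp_c·(T_c,out − T_c,in)
ṁ_c = 327010 / [2.44 × (69.5 − 9.15)] = 2220.7 kg/h

ṁ_c = 2220 kg/h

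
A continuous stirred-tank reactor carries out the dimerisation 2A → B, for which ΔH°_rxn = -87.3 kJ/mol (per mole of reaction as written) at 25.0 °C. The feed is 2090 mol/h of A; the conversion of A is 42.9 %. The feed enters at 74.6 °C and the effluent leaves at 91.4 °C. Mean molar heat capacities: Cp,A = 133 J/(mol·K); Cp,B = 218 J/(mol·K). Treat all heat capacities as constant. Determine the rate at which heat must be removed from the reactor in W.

Q_out = 9970 W

Extent of reaction ξ = 0.429 × 2090 / 2 = 448.31 mol/h
Reaction term: ξ·ΔH°_rxn = 448.31 × -87.3 = -39137 kJ/h
Sensible, feed 74.6→25 °C: -13787 kJ/h
Outlet flows (mol/h): A 1193.4, B 448.31
Sensible, products 25→91.4 °C: 17028 kJ/h
Q = ΔH = -35896 kJ/h = -9.9711 kW
Heat removed = 9971.1 W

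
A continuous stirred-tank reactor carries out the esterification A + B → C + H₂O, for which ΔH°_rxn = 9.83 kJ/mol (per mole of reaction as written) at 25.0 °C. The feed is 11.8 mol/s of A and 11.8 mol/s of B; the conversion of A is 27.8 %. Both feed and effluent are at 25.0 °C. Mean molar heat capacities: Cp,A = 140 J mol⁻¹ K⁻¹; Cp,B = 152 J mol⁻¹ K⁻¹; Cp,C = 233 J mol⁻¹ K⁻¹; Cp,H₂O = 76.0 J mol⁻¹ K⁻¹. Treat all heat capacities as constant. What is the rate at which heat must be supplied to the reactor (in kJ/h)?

Q_in = 116000 kJ/h

Extent of reaction ξ = 0.278 × 11.8 = 3.2804 mol/s
Reaction term: ξ·ΔH°_rxn = 3.2804 × 9.83 = 32.246 kJ/s
Q = ΔH = 32.246 kJ/s = 32.246 kW
Heat supplied = 116090 kJ/h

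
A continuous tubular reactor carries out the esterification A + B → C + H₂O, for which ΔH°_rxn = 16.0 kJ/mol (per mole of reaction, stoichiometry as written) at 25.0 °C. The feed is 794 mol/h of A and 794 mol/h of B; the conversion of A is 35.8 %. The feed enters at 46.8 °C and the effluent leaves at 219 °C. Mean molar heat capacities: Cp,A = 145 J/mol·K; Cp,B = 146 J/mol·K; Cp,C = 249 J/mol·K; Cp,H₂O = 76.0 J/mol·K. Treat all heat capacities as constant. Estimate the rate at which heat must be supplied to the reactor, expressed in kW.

Extent of reaction ξ = 0.358 × 794 = 284.25 mol/h
Reaction term: ξ·ΔH°_rxn = 284.25 × 16.0 = 4548 kJ/h
Sensible, feed 46.8→25 °C: -5037 kJ/h
Outlet flows (mol/h): A 509.75, B 509.75, C 284.25, H₂O 284.25
Sensible, products 25→219 °C: 46699 kJ/h
Q = ΔH = 46210 kJ/h = 12.836 kW
Heat supplied = 12.836 kW

Q_in = 12.8 kW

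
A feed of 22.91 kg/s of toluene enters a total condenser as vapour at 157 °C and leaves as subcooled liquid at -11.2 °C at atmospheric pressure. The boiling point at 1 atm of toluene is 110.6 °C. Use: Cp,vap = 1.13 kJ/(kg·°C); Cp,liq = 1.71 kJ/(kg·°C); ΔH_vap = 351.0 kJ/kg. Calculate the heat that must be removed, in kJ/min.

vapour 157→110.6 °C: -52.432 kJ/kg
condensation at 110.6 °C: -351 kJ/kg
liquid 110.6→-11.2 °C: -208.28 kJ/kg
Δh = -52.432 + -351 + -208.28 = -611.71 kJ/kg
Q = ṁ·Δh = 22.91 kg/s × -611.71 kJ/kg = -14014 kJ/s
|Q| = 14014 kW = 840860 kJ/min

Q_c = 841000 kJ/min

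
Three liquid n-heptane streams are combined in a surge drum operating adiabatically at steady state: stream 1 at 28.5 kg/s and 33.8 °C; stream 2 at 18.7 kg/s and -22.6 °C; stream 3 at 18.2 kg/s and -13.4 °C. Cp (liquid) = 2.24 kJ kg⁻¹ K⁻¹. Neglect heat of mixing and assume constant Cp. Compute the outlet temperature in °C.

Energy balance with Q = 0: Σ ṁᵢCp,ᵢ(T_out − Tᵢ) = 0
T_out = Σ ṁᵢCp,ᵢTᵢ / Σ ṁᵢCp,ᵢ
      = 664.83 / 146.5 = 4.5382 °C

T_out = 4.54 °C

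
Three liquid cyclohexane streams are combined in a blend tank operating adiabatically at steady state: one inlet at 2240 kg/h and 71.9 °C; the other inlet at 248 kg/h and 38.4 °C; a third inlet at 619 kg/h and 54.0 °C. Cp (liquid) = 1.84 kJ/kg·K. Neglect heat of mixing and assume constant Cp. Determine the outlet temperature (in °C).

Energy balance with Q = 0: Σ ṁᵢCp,ᵢ(T_out − Tᵢ) = 0
T_out = Σ ṁᵢCp,ᵢTᵢ / Σ ṁᵢCp,ᵢ
      = 375370 / 5716.9 = 65.66 °C

T_out = 65.7 °C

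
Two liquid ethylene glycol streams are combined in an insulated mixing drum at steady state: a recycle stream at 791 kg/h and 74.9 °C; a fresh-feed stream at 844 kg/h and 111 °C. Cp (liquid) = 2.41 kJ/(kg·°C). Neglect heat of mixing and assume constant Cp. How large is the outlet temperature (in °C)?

Energy balance with Q = 0: Σ ṁᵢCp,ᵢ(T_out − Tᵢ) = 0
Σ ṁᵢCp,ᵢTᵢ = 791×2.41×74.9 + 844×2.41×111 = 368560
Σ ṁᵢCp,ᵢ = 791×2.41 + 844×2.41 = 3940.4
T_out = 368560 / 3940.4 = 93.535 °C

T_out = 93.5 °C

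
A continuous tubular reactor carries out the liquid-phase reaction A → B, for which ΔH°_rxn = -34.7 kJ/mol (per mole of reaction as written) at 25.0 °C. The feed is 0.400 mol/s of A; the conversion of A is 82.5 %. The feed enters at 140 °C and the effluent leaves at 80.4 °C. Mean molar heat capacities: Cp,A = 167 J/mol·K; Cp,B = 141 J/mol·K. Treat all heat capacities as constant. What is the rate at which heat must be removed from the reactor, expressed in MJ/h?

Q_out = 57.3 MJ/h

Extent of reaction ξ = 0.825 × 0.400 = 0.33 mol/s
Reaction term: ξ·ΔH°_rxn = 0.33 × -34.7 = -11.451 kJ/s
Sensible, feed 140→25 °C: -7.682 kJ/s
Outlet flows (mol/s): A 0.07, B 0.33
Sensible, products 25→80.4 °C: 3.2254 kJ/s
Q = ΔH = -15.908 kJ/s = -15.908 kW
Heat removed = 57.267 MJ/h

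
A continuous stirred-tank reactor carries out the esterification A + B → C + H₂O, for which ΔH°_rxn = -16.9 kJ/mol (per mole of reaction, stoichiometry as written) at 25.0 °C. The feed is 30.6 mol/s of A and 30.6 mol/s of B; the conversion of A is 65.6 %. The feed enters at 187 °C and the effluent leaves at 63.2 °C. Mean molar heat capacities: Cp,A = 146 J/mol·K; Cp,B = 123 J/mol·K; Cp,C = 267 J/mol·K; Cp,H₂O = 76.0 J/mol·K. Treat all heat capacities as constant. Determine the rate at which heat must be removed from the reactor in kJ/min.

Extent of reaction ξ = 0.656 × 30.6 = 20.074 mol/s
Reaction term: ξ·ΔH°_rxn = 20.074 × -16.9 = -339.24 kJ/s
Sensible, feed 187→25 °C: -1333.5 kJ/s
Outlet flows (mol/s): A 10.526, B 10.526, C 20.074, H₂O 20.074
Sensible, products 25→63.2 °C: 371.18 kJ/s
Q = ΔH = -1301.5 kJ/s = -1301.5 kW
Heat removed = 78093 kJ/min

Q_out = 78100 kJ/min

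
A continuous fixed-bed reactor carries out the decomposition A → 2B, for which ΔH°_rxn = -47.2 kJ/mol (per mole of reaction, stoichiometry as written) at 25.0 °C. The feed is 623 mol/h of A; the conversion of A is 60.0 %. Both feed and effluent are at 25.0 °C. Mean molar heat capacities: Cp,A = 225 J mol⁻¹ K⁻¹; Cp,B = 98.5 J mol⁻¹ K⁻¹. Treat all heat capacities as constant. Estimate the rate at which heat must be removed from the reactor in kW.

Q_out = 4.90 kW

Extent of reaction ξ = 0.600 × 623 = 373.8 mol/h
Reaction term: ξ·ΔH°_rxn = 373.8 × -47.2 = -17643 kJ/h
Q = ΔH = -17643 kJ/h = -4.9009 kW
Heat removed = 4.9009 kW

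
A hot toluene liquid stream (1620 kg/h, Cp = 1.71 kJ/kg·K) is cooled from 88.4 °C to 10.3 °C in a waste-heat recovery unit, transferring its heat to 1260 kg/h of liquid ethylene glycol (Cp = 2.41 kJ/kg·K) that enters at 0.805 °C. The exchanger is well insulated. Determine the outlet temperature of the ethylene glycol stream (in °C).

T_c,out = 72.1 °C

Heat released by hot stream: Q = 1620 × 1.71 × (88.4 − 10.3) = 216350 kJ/h
Energy balance on cold side (adiabatic exchanger): Q = ṁ_c·Cp_c·(T_c,out − T_c,in)
T_c,out = 0.805 + 216350/(1260 × 2.41) = 72.053 °C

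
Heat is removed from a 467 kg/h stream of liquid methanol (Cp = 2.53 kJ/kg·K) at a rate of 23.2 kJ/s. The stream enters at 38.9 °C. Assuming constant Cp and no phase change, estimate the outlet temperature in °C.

T_out = -31.8 °C

Q = 23.2 kJ/s = 83520 kJ/h
ΔT = Q/(ṁ·Cp) = 83520/(467×2.53) = 70.689 K
T_out = 38.9 − 70.689 = -31.789 °C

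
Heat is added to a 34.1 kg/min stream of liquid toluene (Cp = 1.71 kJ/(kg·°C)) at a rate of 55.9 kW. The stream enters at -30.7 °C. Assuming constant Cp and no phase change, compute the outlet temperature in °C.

Q = 55.9 kW = 3354 kJ/min
ΔT = Q/(ṁ·Cp) = 3354/(34.1×1.71) = 57.519 K
T_out = -30.7 + 57.519 = 26.819 °C

T_out = 26.8 °C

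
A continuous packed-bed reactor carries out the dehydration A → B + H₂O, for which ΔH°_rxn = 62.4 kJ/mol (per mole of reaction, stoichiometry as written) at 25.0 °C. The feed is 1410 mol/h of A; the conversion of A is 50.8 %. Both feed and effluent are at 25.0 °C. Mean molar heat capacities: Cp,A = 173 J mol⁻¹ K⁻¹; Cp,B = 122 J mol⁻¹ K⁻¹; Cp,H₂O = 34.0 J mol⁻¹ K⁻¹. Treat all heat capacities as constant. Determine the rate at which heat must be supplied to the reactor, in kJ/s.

Q_in = 12.4 kJ/s

Extent of reaction ξ = 0.508 × 1410 = 716.28 mol/h
Reaction term: ξ·ΔH°_rxn = 716.28 × 62.4 = 44696 kJ/h
Q = ΔH = 44696 kJ/h = 12.416 kW
Heat supplied = 12.416 kJ/s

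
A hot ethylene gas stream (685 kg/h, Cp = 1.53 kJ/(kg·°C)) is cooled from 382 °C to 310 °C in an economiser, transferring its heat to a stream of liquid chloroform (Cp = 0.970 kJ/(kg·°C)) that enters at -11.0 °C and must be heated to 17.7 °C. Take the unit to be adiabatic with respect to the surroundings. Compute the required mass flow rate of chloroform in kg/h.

Heat released by hot stream: Q = 685 × 1.53 × (382 − 310) = 75460 kJ/h
Energy balance on cold side (adiabatic exchanger): Q = ṁ_c·Cp_c·(T_c,out − T_c,in)
ṁ_c = 75460 / [0.970 × (17.7 − -11.0)] = 2710.6 kg/h

ṁ_c = 2710 kg/h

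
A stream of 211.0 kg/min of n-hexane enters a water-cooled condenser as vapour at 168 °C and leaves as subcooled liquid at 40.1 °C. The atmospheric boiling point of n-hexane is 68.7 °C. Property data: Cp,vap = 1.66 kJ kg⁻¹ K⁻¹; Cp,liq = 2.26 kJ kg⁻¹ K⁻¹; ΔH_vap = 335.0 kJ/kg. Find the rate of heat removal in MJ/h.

Q_c = 7150 MJ/h

vapour 168→68.7 °C: -164.84 kJ/kg
condensation at 68.7 °C: -335 kJ/kg
liquid 68.7→40.1 °C: -64.636 kJ/kg
Δh = -164.84 + -335 + -64.636 = -564.47 kJ/kg
Q = ṁ·Δh = 211.0 kg/min × -564.47 kJ/kg = -119100 kJ/min
|Q| = 1985.1 kW = 7146.2 MJ/h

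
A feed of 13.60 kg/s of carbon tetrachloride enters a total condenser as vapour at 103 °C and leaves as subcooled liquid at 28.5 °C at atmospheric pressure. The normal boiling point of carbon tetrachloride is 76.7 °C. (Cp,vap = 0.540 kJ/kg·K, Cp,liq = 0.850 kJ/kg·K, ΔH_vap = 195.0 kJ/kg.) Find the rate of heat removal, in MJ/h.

Q_c = 12200 MJ/h

vapour 103→76.7 °C: -14.202 kJ/kg
condensation at 76.7 °C: -195 kJ/kg
liquid 76.7→28.5 °C: -40.97 kJ/kg
Δh = -14.202 + -195 + -40.97 = -250.17 kJ/kg
Q = ṁ·Δh = 13.60 kg/s × -250.17 kJ/kg = -3402.3 kJ/s
|Q| = 3402.3 kW = 12248 MJ/h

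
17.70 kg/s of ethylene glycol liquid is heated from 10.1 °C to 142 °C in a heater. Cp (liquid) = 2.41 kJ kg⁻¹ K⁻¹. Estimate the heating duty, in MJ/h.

Q = 20300 MJ/h

Q = ṁ·Cp·ΔT = 17.70 × 2.41 × (142 − 10.1) = 5626.5 kJ/s
Heating duty = 20255 MJ/h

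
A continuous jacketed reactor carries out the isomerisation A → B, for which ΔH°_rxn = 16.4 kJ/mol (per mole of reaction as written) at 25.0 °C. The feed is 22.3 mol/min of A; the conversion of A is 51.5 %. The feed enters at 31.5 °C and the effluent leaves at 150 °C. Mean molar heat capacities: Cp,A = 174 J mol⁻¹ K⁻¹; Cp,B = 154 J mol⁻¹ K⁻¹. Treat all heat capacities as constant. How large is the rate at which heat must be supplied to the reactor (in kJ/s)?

Q_in = 10.3 kJ/s

Extent of reaction ξ = 0.515 × 22.3 = 11.485 mol/min
Reaction term: ξ·ΔH°_rxn = 11.485 × 16.4 = 188.35 kJ/min
Sensible, feed 31.5→25 °C: -25.221 kJ/min
Outlet flows (mol/min): A 10.816, B 11.485
Sensible, products 25→150 °C: 456.31 kJ/min
Q = ΔH = 619.44 kJ/min = 10.324 kW
Heat supplied = 10.324 kJ/s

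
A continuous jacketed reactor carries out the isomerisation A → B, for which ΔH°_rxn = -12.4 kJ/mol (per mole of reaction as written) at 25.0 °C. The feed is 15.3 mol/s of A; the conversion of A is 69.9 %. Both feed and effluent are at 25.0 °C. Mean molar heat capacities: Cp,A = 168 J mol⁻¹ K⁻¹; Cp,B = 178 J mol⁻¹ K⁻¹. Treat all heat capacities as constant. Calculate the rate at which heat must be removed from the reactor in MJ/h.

Extent of reaction ξ = 0.699 × 15.3 = 10.695 mol/s
Reaction term: ξ·ΔH°_rxn = 10.695 × -12.4 = -132.61 kJ/s
Q = ΔH = -132.61 kJ/s = -132.61 kW
Heat removed = 477.41 MJ/h

Q_out = 477 MJ/h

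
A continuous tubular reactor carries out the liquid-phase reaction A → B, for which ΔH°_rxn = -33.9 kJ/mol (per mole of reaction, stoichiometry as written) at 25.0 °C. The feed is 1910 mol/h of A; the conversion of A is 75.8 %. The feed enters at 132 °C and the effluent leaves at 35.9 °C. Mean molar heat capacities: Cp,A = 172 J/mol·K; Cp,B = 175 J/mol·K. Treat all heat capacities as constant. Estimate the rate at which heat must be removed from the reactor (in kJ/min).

Q_out = 1340 kJ/min

Extent of reaction ξ = 0.758 × 1910 = 1447.8 mol/h
Reaction term: ξ·ΔH°_rxn = 1447.8 × -33.9 = -49080 kJ/h
Sensible, feed 132→25 °C: -35152 kJ/h
Outlet flows (mol/h): A 462.22, B 1447.8
Sensible, products 25→35.9 °C: 3628.2 kJ/h
Q = ΔH = -80603 kJ/h = -22.39 kW
Heat removed = 1343.4 kJ/min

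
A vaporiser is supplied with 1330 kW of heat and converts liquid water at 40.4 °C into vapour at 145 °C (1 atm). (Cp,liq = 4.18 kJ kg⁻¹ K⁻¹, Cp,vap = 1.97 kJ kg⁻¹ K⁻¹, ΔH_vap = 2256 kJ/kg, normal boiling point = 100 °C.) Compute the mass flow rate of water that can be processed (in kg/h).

ṁ = 1850 kg/h

Δh = 4.18×(100−40.4) + 2256 + 1.97×(145−100) = 2593.8 kJ/kg
Q = 1330 kW = 1330 kJ/s = 4.788e+06 kJ/h
ṁ = Q/Δh = 4.788e+06 / 2593.8 = 1846 kg/h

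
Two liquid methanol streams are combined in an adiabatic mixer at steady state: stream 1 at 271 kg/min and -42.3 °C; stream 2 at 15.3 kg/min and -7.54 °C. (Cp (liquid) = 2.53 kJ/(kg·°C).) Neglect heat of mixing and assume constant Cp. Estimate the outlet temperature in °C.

No heat crosses the boundary, so H_out = H_in.
T_out = Σ ṁᵢCp,ᵢTᵢ / Σ ṁᵢCp,ᵢ
      = -29294 / 724.34 = -40.442 °C

T_out = -40.4 °C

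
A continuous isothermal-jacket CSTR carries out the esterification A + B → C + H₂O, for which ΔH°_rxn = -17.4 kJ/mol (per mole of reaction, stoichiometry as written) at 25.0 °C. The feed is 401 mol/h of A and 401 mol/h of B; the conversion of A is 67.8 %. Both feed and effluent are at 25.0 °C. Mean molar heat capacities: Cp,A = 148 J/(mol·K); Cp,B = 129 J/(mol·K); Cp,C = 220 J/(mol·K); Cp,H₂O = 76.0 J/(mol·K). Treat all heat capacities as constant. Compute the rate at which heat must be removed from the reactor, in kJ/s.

Extent of reaction ξ = 0.678 × 401 = 271.88 mol/h
Reaction term: ξ·ΔH°_rxn = 271.88 × -17.4 = -4730.7 kJ/h
Q = ΔH = -4730.7 kJ/h = -1.3141 kW
Heat removed = 1.3141 kJ/s

Q_out = 1.31 kJ/s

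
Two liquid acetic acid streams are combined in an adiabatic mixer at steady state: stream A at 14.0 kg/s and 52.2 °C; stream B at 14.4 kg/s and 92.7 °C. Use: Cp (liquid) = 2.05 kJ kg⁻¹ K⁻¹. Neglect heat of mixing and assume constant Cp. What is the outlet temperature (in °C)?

Energy balance with Q = 0: Σ ṁᵢCp,ᵢ(T_out − Tᵢ) = 0
T_out = Σ ṁᵢCp,ᵢTᵢ / Σ ṁᵢCp,ᵢ
      = 4234.6 / 58.22 = 72.735 °C

T_out = 72.7 °C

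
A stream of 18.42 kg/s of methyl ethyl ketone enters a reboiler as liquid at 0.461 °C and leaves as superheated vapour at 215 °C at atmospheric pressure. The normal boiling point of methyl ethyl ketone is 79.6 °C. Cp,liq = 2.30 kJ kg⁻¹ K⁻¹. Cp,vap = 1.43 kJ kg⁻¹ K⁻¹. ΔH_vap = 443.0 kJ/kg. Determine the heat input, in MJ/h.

liquid 0.461→79.6 °C: 182.02 kJ/kg
vaporisation at 79.6 °C: 443 kJ/kg
vapour 79.6→215 °C: 193.62 kJ/kg
Δh = 182.02 + 443 + 193.62 = 818.64 kJ/kg
Q = ṁ·Δh = 18.42 kg/s × 818.64 kJ/kg = 15079 kJ/s
|Q| = 15079 kW = 54286 MJ/h

Q = 54300 MJ/h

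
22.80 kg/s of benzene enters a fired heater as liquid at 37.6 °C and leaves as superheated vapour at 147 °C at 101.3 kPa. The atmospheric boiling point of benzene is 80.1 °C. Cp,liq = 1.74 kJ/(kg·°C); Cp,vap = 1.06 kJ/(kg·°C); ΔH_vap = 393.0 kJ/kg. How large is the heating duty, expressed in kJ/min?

Q = 736000 kJ/min

liquid 37.6→80.1 °C: 73.95 kJ/kg
vaporisation at 80.1 °C: 393 kJ/kg
vapour 80.1→147 °C: 70.914 kJ/kg
Δh = 73.95 + 393 + 70.914 = 537.86 kJ/kg
Q = ṁ·Δh = 22.80 kg/s × 537.86 kJ/kg = 12263 kJ/s
|Q| = 12263 kW = 735800 kJ/min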